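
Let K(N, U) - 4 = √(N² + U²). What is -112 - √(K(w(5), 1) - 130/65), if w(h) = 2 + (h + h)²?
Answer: -112 - √(2 + √10405) ≈ -122.20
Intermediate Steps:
w(h) = 2 + 4*h² (w(h) = 2 + (2*h)² = 2 + 4*h²)
K(N, U) = 4 + √(N² + U²)
-112 - √(K(w(5), 1) - 130/65) = -112 - √((4 + √((2 + 4*5²)² + 1²)) - 130/65) = -112 - √((4 + √((2 + 4*25)² + 1)) - 130*1/65) = -112 - √((4 + √((2 + 100)² + 1)) - 2) = -112 - √((4 + √(102² + 1)) - 2) = -112 - √((4 + √(10404 + 1)) - 2) = -112 - √((4 + √10405) - 2) = -112 - √(2 + √10405)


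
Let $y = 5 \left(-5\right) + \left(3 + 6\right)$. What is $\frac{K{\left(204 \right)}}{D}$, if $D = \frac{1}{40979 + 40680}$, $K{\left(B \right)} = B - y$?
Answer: $17964980$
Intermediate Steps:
$y = -16$ ($y = -25 + 9 = -16$)
$K{\left(B \right)} = 16 + B$ ($K{\left(B \right)} = B - -16 = B + 16 = 16 + B$)
$D = \frac{1}{81659} \approx 1.2246 \cdot 10^{-5}$
$\frac{K{\left(204 \right)}}{D} = \left(16 + 204\right) \frac{1}{\frac{1}{81659}} = 220 \cdot 81659 = 17964980$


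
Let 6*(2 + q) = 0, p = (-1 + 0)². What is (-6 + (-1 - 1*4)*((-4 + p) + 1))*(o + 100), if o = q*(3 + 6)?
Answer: 328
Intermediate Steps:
p = 1 (p = (-1)² = 1)
q = -2 (q = -2 + (⅙)*0 = -2 + 0 = -2)
o = -18 (o = -2*(3 + 6) = -2*9 = -18)
(-6 + (-1 - 1*4)*((-4 + p) + 1))*(o + 100) = (-6 + (-1 - 1*4)*((-4 + 1) + 1))*(-18 + 100) = (-6 + (-1 - 4)*(-3 + 1))*82 = (-6 - 5*(-2))*82 = (-6 + 10)*82 = 4*82 = 328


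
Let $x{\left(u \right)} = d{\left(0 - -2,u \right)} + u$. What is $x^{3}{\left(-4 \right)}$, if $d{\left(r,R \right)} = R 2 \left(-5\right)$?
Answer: $46656$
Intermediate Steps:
$d{\left(r,R \right)} = - 10 R$ ($d{\left(r,R \right)} = 2 R \left(-5\right) = - 10 R$)
$x{\left(u \right)} = - 9 u$ ($x{\left(u \right)} = - 10 u + u = - 9 u$)
$x^{3}{\left(-4 \right)} = \left(\left(-9\right) \left(-4\right)\right)^{3} = 36^{3} = 46656$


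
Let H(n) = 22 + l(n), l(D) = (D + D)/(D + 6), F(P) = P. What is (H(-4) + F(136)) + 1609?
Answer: 1763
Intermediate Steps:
l(D) = 2*D/(6 + D) (l(D) = (2*D)/(6 + D) = 2*D/(6 + D))
H(n) = 22 + 2*n/(6 + n)
(H(-4) + F(136)) + 1609 = (12*(11 + 2*(-4))/(6 - 4) + 136) + 1609 = (12*(11 - 8)/2 + 136) + 1609 = (12*(1/2)*3 + 136) + 1609 = (18 + 136) + 1609 = 154 + 1609 = 1763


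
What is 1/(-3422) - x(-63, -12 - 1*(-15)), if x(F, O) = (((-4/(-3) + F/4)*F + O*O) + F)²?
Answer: -19977446087/27376 ≈ -7.2974e+5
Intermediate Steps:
x(F, O) = (F + O² + F*(4/3 + F/4))² (x(F, O) = (((-4*(-⅓) + F*(¼))*F + O²) + F)² = (((4/3 + F/4)*F + O²) + F)² = ((F*(4/3 + F/4) + O²) + F)² = ((O² + F*(4/3 + F/4)) + F)² = (F + O² + F*(4/3 + F/4))²)
1/(-3422) - x(-63, -12 - 1*(-15)) = 1/(-3422) - (3*(-63)² + 12*(-12 - 1*(-15))² + 28*(-63))²/144 = -1/3422 - (3*3969 + 12*(-12 + 15)² - 1764)²/144 = -1/3422 - (11907 + 12*3² - 1764)²/144 = -1/3422 - (11907 + 12*9 - 1764)²/144 = -1/3422 - (11907 + 108 - 1764)²/144 = -1/3422 - 10251²/144 = -1/3422 - 105083001/144 = -1/3422 - 1*11675889/16 = -1/3422 - 11675889/16 = -19977446087/27376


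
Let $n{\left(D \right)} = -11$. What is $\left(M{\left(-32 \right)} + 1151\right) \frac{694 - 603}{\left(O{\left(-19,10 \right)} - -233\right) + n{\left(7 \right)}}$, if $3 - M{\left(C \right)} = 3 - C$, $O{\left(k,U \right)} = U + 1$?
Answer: $\frac{101829}{233} \approx 437.03$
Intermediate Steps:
$O{\left(k,U \right)} = 1 + U$
$M{\left(C \right)} = C$ ($M{\left(C \right)} = 3 - \left(3 - C\right) = 3 + \left(-3 + C\right) = C$)
$\left(M{\left(-32 \right)} + 1151\right) \frac{694 - 603}{\left(O{\left(-19,10 \right)} - -233\right) + n{\left(7 \right)}} = \left(-32 + 1151\right) \frac{694 - 603}{\left(\left(1 + 10\right) - -233\right) - 11} = 1119 \frac{91}{\left(11 + 233\right) - 11} = 1119 \frac{91}{244 - 11} = 1119 \cdot \frac{91}{233} = \frac{101829}{233}$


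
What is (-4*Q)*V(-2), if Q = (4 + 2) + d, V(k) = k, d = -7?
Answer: -8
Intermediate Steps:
Q = -1 (Q = (4 + 2) - 7 = 6 - 7 = -1)
(-4*Q)*V(-2) = -4*(-1)*(-2) = 4*(-2) = -8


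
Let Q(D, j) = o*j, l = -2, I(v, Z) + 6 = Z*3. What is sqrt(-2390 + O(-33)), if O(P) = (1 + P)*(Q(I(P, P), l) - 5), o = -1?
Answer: I*sqrt(2294) ≈ 47.896*I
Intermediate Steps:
I(v, Z) = -6 + 3*Z (I(v, Z) = -6 + Z*3 = -6 + 3*Z)
Q(D, j) = -j
O(P) = -3 - 3*P (O(P) = (1 + P)*(-1*(-2) - 5) = (1 + P)*(2 - 5) = (1 + P)*(-3) = -3 - 3*P)
sqrt(-2390 + O(-33)) = sqrt(-2390 + (-3 - 3*(-33))) = sqrt(-2390 + (-3 + 99)) = sqrt(-2390 + 96) = sqrt(-2294) = I*sqrt(2294)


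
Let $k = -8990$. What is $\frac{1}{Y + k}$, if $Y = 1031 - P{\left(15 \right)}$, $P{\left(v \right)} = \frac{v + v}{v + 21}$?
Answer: $- \frac{6}{47759} \approx -0.00012563$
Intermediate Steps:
$P{\left(v \right)} = \frac{2 v}{21 + v}$
$Y = \frac{6181}{6}$ ($Y = 1031 - 2 \cdot 15 \frac{1}{21 + 15} = 1031 - 2 \cdot 15 \cdot \frac{1}{36} = 1031 - \frac{5}{6} = \frac{6181}{6} \approx 1030.2$)
$\frac{1}{Y + k} = \frac{1}{\frac{6181}{6} - 8990} = \frac{1}{- \frac{47759}{6}} = - \frac{6}{47759}$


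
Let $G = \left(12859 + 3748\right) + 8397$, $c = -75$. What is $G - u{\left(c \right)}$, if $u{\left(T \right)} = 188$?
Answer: $24816$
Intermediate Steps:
$G = 25004$ ($G = 16607 + 8397 = 25004$)
$G - u{\left(c \right)} = 25004 - 188 = 24816$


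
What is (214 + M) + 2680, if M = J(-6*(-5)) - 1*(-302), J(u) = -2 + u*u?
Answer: 4094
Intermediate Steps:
J(u) = -2 + u²
M = 1200 (M = (-2 + (-6*(-5))²) - 1*(-302) = (-2 + 30²) + 302 = (-2 + 900) + 302 = 898 + 302 = 1200)
(214 + M) + 2680 = (214 + 1200) + 2680 = 1414 + 2680 = 4094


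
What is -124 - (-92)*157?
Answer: 14320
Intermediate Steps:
-124 - (-92)*157 = -124 - 92*(-157) = -124 + 14444 = 14320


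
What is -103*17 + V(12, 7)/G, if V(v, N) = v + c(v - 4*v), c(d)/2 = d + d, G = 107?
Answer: -187489/107 ≈ -1752.2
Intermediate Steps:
c(d) = 4*d (c(d) = 2*(d + d) = 2*(2*d) = 4*d)
V(v, N) = -11*v (V(v, N) = v + 4*(v - 4*v) = v + 4*(-3*v) = v - 12*v = -11*v)
-103*17 + V(12, 7)/G = -103*17 - 11*12/107 = -1751 - 132*1/107 = -1751 - 132/107 = -187489/107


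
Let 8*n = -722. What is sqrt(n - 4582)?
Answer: I*sqrt(18689)/2 ≈ 68.354*I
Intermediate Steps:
n = -361/4 (n = (1/8)*(-722) = -361/4 ≈ -90.250)
sqrt(n - 4582) = sqrt(-361/4 - 4582) = sqrt(-18689/4) = I*sqrt(18689)/2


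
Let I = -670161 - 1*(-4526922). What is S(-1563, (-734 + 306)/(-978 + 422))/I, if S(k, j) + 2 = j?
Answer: -19/59565531 ≈ -3.1898e-7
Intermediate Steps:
I = 3856761 (I = -670161 + 4526922 = 3856761)
S(k, j) = -2 + j
S(-1563, (-734 + 306)/(-978 + 422))/I = (-2 + (-734 + 306)/(-978 + 422))/3856761 = (-2 - 428/(-556))*(1/3856761) = (-2 - 428*(-1/556))*(1/3856761) = (-2 + 107/139)*(1/3856761) = -171/139*1/3856761 = -19/59565531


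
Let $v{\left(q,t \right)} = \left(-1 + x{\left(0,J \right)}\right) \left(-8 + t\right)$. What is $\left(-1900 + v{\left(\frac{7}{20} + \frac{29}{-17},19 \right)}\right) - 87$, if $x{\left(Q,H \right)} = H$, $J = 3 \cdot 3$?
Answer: $-1899$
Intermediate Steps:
$J = 9$
$v{\left(q,t \right)} = -64 + 8 t$ ($v{\left(q,t \right)} = \left(-1 + 9\right) \left(-8 + t\right) = 8 \left(-8 + t\right) = -64 + 8 t$)
$\left(-1900 + v{\left(\frac{7}{20} + \frac{29}{-17},19 \right)}\right) - 87 = \left(-1900 + \left(-64 + 8 \cdot 19\right)\right) - 87 = \left(-1900 + \left(-64 + 152\right)\right) - 87 = \left(-1900 + 88\right) - 87 = -1812 - 87 = -1899$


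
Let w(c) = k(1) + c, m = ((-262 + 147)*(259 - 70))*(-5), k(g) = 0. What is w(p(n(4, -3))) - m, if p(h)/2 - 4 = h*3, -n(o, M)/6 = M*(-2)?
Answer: -108883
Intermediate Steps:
n(o, M) = 12*M (n(o, M) = -6*M*(-2) = -(-12)*M = 12*M)
p(h) = 8 + 6*h (p(h) = 8 + 2*(h*3) = 8 + 2*(3*h) = 8 + 6*h)
m = 108675 (m = -115*189*(-5) = -21735*(-5) = 108675)
w(c) = c (w(c) = 0 + c = c)
w(p(n(4, -3))) - m = (8 + 6*(12*(-3))) - 1*108675 = (8 + 6*(-36)) - 108675 = (8 - 216) - 108675 = -208 - 108675 = -108883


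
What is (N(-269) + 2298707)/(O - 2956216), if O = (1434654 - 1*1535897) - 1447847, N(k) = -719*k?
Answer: -1246059/2252653 ≈ -0.55315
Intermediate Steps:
O = -1549090 (O = (1434654 - 1535897) - 1447847 = -101243 - 1447847 = -1549090)
(N(-269) + 2298707)/(O - 2956216) = (-719*(-269) + 2298707)/(-1549090 - 2956216) = (193411 + 2298707)/(-4505306) = 2492118*(-1/4505306) = -1246059/2252653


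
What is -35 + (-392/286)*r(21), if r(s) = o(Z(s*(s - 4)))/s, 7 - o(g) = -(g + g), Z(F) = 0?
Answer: -15211/429 ≈ -35.457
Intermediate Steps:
o(g) = 7 + 2*g (o(g) = 7 - (-1)*(g + g) = 7 - (-1)*2*g = 7 - (-2)*g = 7 + 2*g)
r(s) = 7/s (r(s) = (7 + 2*0)/s = (7 + 0)/s = 7/s)
-35 + (-392/286)*r(21) = -35 + (-392/286)*(7/21) = -35 + (-392*1/286)*(7*(1/21)) = -35 - 196/143*⅓ = -35 - 196/429 = -15211/429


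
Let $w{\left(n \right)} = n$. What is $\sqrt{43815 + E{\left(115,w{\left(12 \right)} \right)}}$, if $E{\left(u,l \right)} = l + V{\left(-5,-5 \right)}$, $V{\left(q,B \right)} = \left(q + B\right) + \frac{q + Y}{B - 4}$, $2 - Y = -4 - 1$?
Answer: $\frac{\sqrt{394351}}{3} \approx 209.32$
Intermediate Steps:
$Y = 7$ ($Y = 2 - \left(-4 - 1\right) = 2 - -5 = 2 + 5 = 7$)
$V{\left(q,B \right)} = B + q + \frac{7 + q}{-4 + B}$ ($V{\left(q,B \right)} = \left(q + B\right) + \frac{q + 7}{B - 4} = \left(B + q\right) + \frac{7 + q}{-4 + B} = B + q + \frac{7 + q}{-4 + B}$)
$E{\left(u,l \right)} = - \frac{92}{9} + l$ ($E{\left(u,l \right)} = l + \frac{7 + \left(-5\right)^{2} - -20 - -15 - -25}{-4 - 5} = l + \frac{7 + 25 + 20 + 15 + 25}{-9} = l - \frac{92}{9} = - \frac{92}{9} + l$)
$\sqrt{43815 + E{\left(115,w{\left(12 \right)} \right)}} = \sqrt{43815 + \left(- \frac{92}{9} + 12\right)} = \sqrt{43815 + \frac{16}{9}} = \sqrt{\frac{394351}{9}} = \frac{\sqrt{394351}}{3}$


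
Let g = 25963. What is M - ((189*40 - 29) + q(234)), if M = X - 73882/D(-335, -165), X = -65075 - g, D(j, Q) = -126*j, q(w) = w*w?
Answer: -3235961066/21105 ≈ -1.5333e+5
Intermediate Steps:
q(w) = w²
X = -91038 (X = -65075 - 1*25963 = -65075 - 25963 = -91038)
M = -1921393931/21105 (M = -91038 - 73882/((-126*(-335))) = -91038 - 73882/42210 = -91038 - 73882*1/42210 = -91038 - 36941/21105 = -1921393931/21105 ≈ -91040.)
M - ((189*40 - 29) + q(234)) = -1921393931/21105 - ((189*40 - 29) + 234²) = -1921393931/21105 - ((7560 - 29) + 54756) = -1921393931/21105 - (7531 + 54756) = -1921393931/21105 - 1*62287 = -1921393931/21105 - 62287 = -3235961066/21105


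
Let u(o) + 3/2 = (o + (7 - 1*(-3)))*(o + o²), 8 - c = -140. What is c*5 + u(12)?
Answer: 8341/2 ≈ 4170.5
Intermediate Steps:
c = 148 (c = 8 - 1*(-140) = 8 + 140 = 148)
u(o) = -3/2 + (10 + o)*(o + o²) (u(o) = -3/2 + (o + (7 - 1*(-3)))*(o + o²) = -3/2 + (o + (7 + 3))*(o + o²) = -3/2 + (o + 10)*(o + o²) = -3/2 + (10 + o)*(o + o²))
c*5 + u(12) = 148*5 + (-3/2 + 12³ + 10*12 + 11*12²) = 740 + (-3/2 + 1728 + 120 + 11*144) = 740 + (-3/2 + 1728 + 120 + 1584) = 740 + 6861/2 = 8341/2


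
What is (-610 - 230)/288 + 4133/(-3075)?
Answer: -17469/4100 ≈ -4.2607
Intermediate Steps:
(-610 - 230)/288 + 4133/(-3075) = -840*1/288 + 4133*(-1/3075) = -35/12 - 4133/3075 = -17469/4100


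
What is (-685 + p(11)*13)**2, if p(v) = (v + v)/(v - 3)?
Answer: 6744409/16 ≈ 4.2153e+5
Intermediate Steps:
p(v) = 2*v/(-3 + v) (p(v) = (2*v)/(-3 + v) = 2*v/(-3 + v))
(-685 + p(11)*13)**2 = (-685 + (2*11/(-3 + 11))*13)**2 = (-685 + (2*11/8)*13)**2 = (-685 + (2*11*(1/8))*13)**2 = (-685 + (11/4)*13)**2 = (-685 + 143/4)**2 = (-2597/4)**2 = 6744409/16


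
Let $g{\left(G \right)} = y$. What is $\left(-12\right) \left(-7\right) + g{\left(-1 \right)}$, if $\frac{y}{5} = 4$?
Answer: $104$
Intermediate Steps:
$y = 20$ ($y = 5 \cdot 4 = 20$)
$g{\left(G \right)} = 20$
$\left(-12\right) \left(-7\right) + g{\left(-1 \right)} = \left(-12\right) \left(-7\right) + 20 = 84 + 20 = 104$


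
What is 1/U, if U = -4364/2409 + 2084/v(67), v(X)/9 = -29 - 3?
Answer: -57816/523099 ≈ -0.11053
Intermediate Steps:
v(X) = -288 (v(X) = 9*(-29 - 3) = 9*(-32) = -288)
U = -523099/57816 (U = -4364/2409 + 2084/(-288) = -4364*1/2409 + 2084*(-1/288) = -4364/2409 - 521/72 = -523099/57816 ≈ -9.0477)
1/U = 1/(-523099/57816) = -57816/523099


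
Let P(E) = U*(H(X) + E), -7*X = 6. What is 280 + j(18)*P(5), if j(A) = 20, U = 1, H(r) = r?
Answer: 2540/7 ≈ 362.86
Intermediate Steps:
X = -6/7 (X = -1/7*6 = -6/7 ≈ -0.85714)
P(E) = -6/7 + E (P(E) = 1*(-6/7 + E) = -6/7 + E)
280 + j(18)*P(5) = 280 + 20*(-6/7 + 5) = 280 + 20*(29/7) = 280 + 580/7 = 2540/7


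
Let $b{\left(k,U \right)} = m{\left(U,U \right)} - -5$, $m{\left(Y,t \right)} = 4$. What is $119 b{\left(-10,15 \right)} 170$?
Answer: $182070$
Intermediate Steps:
$b{\left(k,U \right)} = 9$ ($b{\left(k,U \right)} = 4 - -5 = 4 + 5 = 9$)
$119 b{\left(-10,15 \right)} 170 = 119 \cdot 9 \cdot 170 = 1071 \cdot 170 = 182070$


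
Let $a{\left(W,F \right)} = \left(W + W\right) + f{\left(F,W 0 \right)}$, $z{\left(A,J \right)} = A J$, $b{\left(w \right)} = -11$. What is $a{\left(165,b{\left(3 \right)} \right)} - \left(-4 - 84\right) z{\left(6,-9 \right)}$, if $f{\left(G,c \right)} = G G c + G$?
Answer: $-4433$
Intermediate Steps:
$f{\left(G,c \right)} = G + c G^{2}$ ($f{\left(G,c \right)} = G^{2} c + G = c G^{2} + G = G + c G^{2}$)
$a{\left(W,F \right)} = F + 2 W$ ($a{\left(W,F \right)} = \left(W + W\right) + F \left(1 + F W 0\right) = 2 W + F \left(1 + F 0\right) = 2 W + F \left(1 + 0\right) = 2 W + F 1 = 2 W + F = F + 2 W$)
$a{\left(165,b{\left(3 \right)} \right)} - \left(-4 - 84\right) z{\left(6,-9 \right)} = \left(-11 + 2 \cdot 165\right) - \left(-4 - 84\right) 6 \left(-9\right) = \left(-11 + 330\right) - \left(-88\right) \left(-54\right) = 319 - 4752 = -4433$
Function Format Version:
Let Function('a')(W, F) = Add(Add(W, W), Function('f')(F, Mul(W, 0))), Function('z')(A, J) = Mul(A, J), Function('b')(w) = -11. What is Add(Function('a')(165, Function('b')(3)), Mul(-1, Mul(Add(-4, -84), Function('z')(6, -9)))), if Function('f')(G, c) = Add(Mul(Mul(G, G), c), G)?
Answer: -4433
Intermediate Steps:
Function('f')(G, c) = Add(G, Mul(c, Pow(G, 2))) (Function('f')(G, c) = Add(Mul(Pow(G, 2), c), G) = Add(Mul(c, Pow(G, 2)), G) = Add(G, Mul(c, Pow(G, 2))))
Function('a')(W, F) = Add(F, Mul(2, W)) (Function('a')(W, F) = Add(Add(W, W), Mul(F, Add(1, Mul(F, Mul(W, 0))))) = Add(Mul(2, W), Mul(F, Add(1, Mul(F, 0)))) = Add(Mul(2, W), Mul(F, Add(1, 0))) = Add(Mul(2, W), Mul(F, 1)) = Add(Mul(2, W), F) = Add(F, Mul(2, W)))
Add(Function('a')(165, Function('b')(3)), Mul(-1, Mul(Add(-4, -84), Function('z')(6, -9)))) = Add(Add(-11, Mul(2, 165)), Mul(-1, Mul(Add(-4, -84), Mul(6, -9)))) = Add(Add(-11, 330), Mul(-1, Mul(-88, -54))) = Add(319, Mul(-1, 4752)) = Add(319, -4752) = -4433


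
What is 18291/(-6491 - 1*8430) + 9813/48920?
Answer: -748375947/729935320 ≈ -1.0253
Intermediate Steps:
18291/(-6491 - 1*8430) + 9813/48920 = 18291/(-6491 - 8430) + 9813*(1/48920) = 18291/(-14921) + 9813/48920 = 18291*(-1/14921) + 9813/48920 = -18291/14921 + 9813/48920 = -748375947/729935320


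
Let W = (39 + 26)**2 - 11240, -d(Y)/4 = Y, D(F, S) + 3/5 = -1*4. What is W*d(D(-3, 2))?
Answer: -129076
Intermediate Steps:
D(F, S) = -23/5 (D(F, S) = -3/5 - 1*4 = -3/5 - 4 = -23/5)
d(Y) = -4*Y
W = -7015 (W = 65**2 - 11240 = 4225 - 11240 = -7015)
W*d(D(-3, 2)) = -(-28060)*(-23)/5 = -7015*92/5 = -129076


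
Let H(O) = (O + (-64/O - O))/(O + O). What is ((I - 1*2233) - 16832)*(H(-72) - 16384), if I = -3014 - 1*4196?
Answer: 69739341475/162 ≈ 4.3049e+8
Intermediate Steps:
I = -7210 (I = -3014 - 4196 = -7210)
H(O) = -32/O² (H(O) = (O + (-O - 64/O))/((2*O)) = (-64/O)*(1/(2*O)) = -32/O²)
((I - 1*2233) - 16832)*(H(-72) - 16384) = ((-7210 - 1*2233) - 16832)*(-32/(-72)² - 16384) = ((-7210 - 2233) - 16832)*(-32*1/5184 - 16384) = (-9443 - 16832)*(-1/162 - 16384) = -26275*(-2654209/162) = 69739341475/162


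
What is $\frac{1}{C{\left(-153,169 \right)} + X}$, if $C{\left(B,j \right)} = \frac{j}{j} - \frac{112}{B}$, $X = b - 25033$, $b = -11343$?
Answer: $- \frac{153}{5565263} \approx -2.7492 \cdot 10^{-5}$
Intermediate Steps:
$X = -36376$ ($X = -11343 - 25033 = -36376$)
$C{\left(B,j \right)} = 1 - \frac{112}{B}$
$\frac{1}{C{\left(-153,169 \right)} + X} = \frac{1}{\frac{-112 - 153}{-153} - 36376} = \frac{1}{\left(- \frac{1}{153}\right) \left(-265\right) - 36376} = \frac{1}{\frac{265}{153} - 36376} = \frac{1}{- \frac{5565263}{153}} = - \frac{153}{5565263}$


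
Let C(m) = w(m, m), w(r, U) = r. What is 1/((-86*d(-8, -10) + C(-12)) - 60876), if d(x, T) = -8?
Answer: -1/60200 ≈ -1.6611e-5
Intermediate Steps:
C(m) = m
1/((-86*d(-8, -10) + C(-12)) - 60876) = 1/((-86*(-8) - 12) - 60876) = 1/((688 - 12) - 60876) = 1/(676 - 60876) = 1/(-60200) = -1/60200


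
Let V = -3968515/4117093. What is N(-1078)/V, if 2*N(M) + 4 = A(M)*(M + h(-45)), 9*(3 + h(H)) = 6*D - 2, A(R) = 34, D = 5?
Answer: 135810546791/7143327 ≈ 19012.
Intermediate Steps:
h(H) = ⅑ (h(H) = -3 + (6*5 - 2)/9 = -3 + (30 - 2)/9 = -3 + (⅑)*28 = -3 + 28/9 = ⅑)
V = -3968515/4117093 (V = -3968515*1/4117093 = -3968515/4117093 ≈ -0.96391)
N(M) = -⅑ + 17*M (N(M) = -2 + (34*(M + ⅑))/2 = -2 + (34*(⅑ + M))/2 = -2 + (34/9 + 34*M)/2 = -2 + (17/9 + 17*M) = -⅑ + 17*M)
N(-1078)/V = (-⅑ + 17*(-1078))/(-3968515/4117093) = (-⅑ - 18326)*(-4117093/3968515) = -164935/9*(-4117093/3968515) = 135810546791/7143327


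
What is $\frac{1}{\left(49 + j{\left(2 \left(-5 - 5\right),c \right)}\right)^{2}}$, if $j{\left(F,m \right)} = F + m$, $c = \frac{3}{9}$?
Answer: $\frac{9}{7744} \approx 0.0011622$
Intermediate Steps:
$c = \frac{1}{3}$ ($c = 3 \cdot \frac{1}{9} = \frac{1}{3} \approx 0.33333$)
$\frac{1}{\left(49 + j{\left(2 \left(-5 - 5\right),c \right)}\right)^{2}} = \frac{1}{\left(49 + \left(2 \left(-5 - 5\right) + \frac{1}{3}\right)\right)^{2}} = \frac{1}{\left(49 + \left(2 \left(-10\right) + \frac{1}{3}\right)\right)^{2}} = \frac{1}{\left(49 + \left(-20 + \frac{1}{3}\right)\right)^{2}} = \frac{1}{\left(49 - \frac{59}{3}\right)^{2}} = \frac{1}{\left(\frac{88}{3}\right)^{2}} = \frac{1}{\frac{7744}{9}} = \frac{9}{7744}$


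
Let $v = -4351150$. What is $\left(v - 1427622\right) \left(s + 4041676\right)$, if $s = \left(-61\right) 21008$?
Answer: $-15950497129136$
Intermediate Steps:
$s = -1281488$
$\left(v - 1427622\right) \left(s + 4041676\right) = \left(-4351150 - 1427622\right) \left(-1281488 + 4041676\right) = \left(-5778772\right) 2760188 = -15950497129136$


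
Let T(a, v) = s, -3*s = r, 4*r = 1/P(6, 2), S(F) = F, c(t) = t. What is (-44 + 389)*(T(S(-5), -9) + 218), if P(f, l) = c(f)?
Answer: 1804925/24 ≈ 75205.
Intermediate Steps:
P(f, l) = f
r = 1/24 (r = (¼)/6 = (¼)*(⅙) = 1/24 ≈ 0.041667)
s = -1/72 (s = -⅓*1/24 = -1/72 ≈ -0.013889)
T(a, v) = -1/72
(-44 + 389)*(T(S(-5), -9) + 218) = (-44 + 389)*(-1/72 + 218) = 345*(15695/72) = 1804925/24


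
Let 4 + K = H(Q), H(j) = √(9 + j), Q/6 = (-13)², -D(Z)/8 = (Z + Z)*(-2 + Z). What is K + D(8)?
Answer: -772 + √1023 ≈ -740.02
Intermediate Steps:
D(Z) = -16*Z*(-2 + Z) (D(Z) = -8*(Z + Z)*(-2 + Z) = -8*2*Z*(-2 + Z) = -16*Z*(-2 + Z))
Q = 1014 (Q = 6*(-13)² = 6*169 = 1014)
K = -4 + √1023 (K = -4 + √(9 + 1014) = -4 + √1023 ≈ 27.984)
K + D(8) = (-4 + √1023) + 16*8*(2 - 1*8) = (-4 + √1023) + 16*8*(2 - 8) = (-4 + √1023) + 16*8*(-6) = (-4 + √1023) - 768 = -772 + √1023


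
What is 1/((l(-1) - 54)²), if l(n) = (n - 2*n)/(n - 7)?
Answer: 64/187489 ≈ 0.00034135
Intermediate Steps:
l(n) = -n/(-7 + n) (l(n) = (-n)/(-7 + n) = -n/(-7 + n))
1/((l(-1) - 54)²) = 1/((-1*(-1)/(-7 - 1) - 54)²) = 1/((-1*(-1)/(-8) - 54)²) = 1/((-1*(-1)*(-⅛) - 54)²) = 1/((-⅛ - 54)²) = 1/((-433/8)²) = 1/(187489/64) = 64/187489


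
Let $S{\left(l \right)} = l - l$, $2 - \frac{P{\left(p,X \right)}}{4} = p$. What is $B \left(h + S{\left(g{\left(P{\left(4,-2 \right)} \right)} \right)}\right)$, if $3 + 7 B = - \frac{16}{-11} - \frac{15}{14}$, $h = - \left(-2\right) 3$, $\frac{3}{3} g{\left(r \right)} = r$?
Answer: $- \frac{1209}{539} \approx -2.243$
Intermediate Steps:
$P{\left(p,X \right)} = 8 - 4 p$
$g{\left(r \right)} = r$
$S{\left(l \right)} = 0$
$h = 6$ ($h = \left(-1\right) \left(-6\right) = 6$)
$B = - \frac{403}{1078}$ ($B = - \frac{3}{7} + \frac{- \frac{16}{-11} - \frac{15}{14}}{7} = - \frac{3}{7} + \frac{\left(-16\right) \left(- \frac{1}{11}\right) - \frac{15}{14}}{7} = - \frac{3}{7} + \frac{\frac{16}{11} - \frac{15}{14}}{7} = - \frac{3}{7} + \frac{1}{7} \cdot \frac{59}{154} = - \frac{3}{7} + \frac{59}{1078} = - \frac{403}{1078} \approx -0.37384$)
$B \left(h + S{\left(g{\left(P{\left(4,-2 \right)} \right)} \right)}\right) = - \frac{403 \left(6 + 0\right)}{1078} = \left(- \frac{403}{1078}\right) 6 = - \frac{1209}{539}$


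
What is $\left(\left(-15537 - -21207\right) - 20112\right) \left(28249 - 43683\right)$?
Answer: $222897828$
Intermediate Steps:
$\left(\left(-15537 - -21207\right) - 20112\right) \left(28249 - 43683\right) = \left(\left(-15537 + 21207\right) - 20112\right) \left(-15434\right) = \left(5670 - 20112\right) \left(-15434\right) = \left(-14442\right) \left(-15434\right) = 222897828$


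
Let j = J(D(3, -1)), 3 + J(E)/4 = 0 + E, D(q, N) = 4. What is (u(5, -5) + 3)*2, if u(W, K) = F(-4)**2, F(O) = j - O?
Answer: 134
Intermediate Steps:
J(E) = -12 + 4*E (J(E) = -12 + 4*(0 + E) = -12 + 4*E)
j = 4 (j = -12 + 4*4 = -12 + 16 = 4)
F(O) = 4 - O
u(W, K) = 64 (u(W, K) = (4 - 1*(-4))**2 = (4 + 4)**2 = 8**2 = 64)
(u(5, -5) + 3)*2 = (64 + 3)*2 = 67*2 = 134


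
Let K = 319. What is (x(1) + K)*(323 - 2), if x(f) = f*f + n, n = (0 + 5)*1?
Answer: 104325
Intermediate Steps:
n = 5 (n = 5*1 = 5)
x(f) = 5 + f**2 (x(f) = f*f + 5 = f**2 + 5 = 5 + f**2)
(x(1) + K)*(323 - 2) = ((5 + 1**2) + 319)*(323 - 2) = ((5 + 1) + 319)*321 = (6 + 319)*321 = 325*321 = 104325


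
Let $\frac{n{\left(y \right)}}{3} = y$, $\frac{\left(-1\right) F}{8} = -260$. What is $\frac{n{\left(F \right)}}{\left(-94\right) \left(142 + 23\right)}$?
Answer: $- \frac{208}{517} \approx -0.40232$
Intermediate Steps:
$F = 2080$ ($F = \left(-8\right) \left(-260\right) = 2080$)
$n{\left(y \right)} = 3 y$
$\frac{n{\left(F \right)}}{\left(-94\right) \left(142 + 23\right)} = \frac{3 \cdot 2080}{\left(-94\right) \left(142 + 23\right)} = \frac{6240}{\left(-94\right) 165} = \frac{6240}{-15510} = 6240 \left(- \frac{1}{15510}\right) = - \frac{208}{517}$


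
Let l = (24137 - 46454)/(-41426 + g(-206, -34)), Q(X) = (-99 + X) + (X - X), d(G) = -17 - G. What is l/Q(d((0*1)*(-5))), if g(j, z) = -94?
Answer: -43/9280 ≈ -0.0046336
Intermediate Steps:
Q(X) = -99 + X (Q(X) = (-99 + X) + 0 = -99 + X)
l = 43/80 (l = (24137 - 46454)/(-41426 - 94) = -22317/(-41520) = -22317*(-1/41520) = 43/80 ≈ 0.53750)
l/Q(d((0*1)*(-5))) = 43/(80*(-99 + (-17 - 0*1*(-5)))) = 43/(80*(-99 + (-17 - 0*(-5)))) = 43/(80*(-99 + (-17 - 1*0))) = 43/(80*(-99 + (-17 + 0))) = 43/(80*(-99 - 17)) = (43/80)/(-116) = (43/80)*(-1/116) = -43/9280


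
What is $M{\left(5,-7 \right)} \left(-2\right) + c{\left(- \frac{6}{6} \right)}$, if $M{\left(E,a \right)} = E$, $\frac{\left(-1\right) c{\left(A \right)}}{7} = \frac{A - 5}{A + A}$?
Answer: $-31$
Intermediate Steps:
$c{\left(A \right)} = - \frac{7 \left(-5 + A\right)}{2 A}$ ($c{\left(A \right)} = - 7 \frac{A - 5}{A + A} = - 7 \frac{-5 + A}{2 A} = - \frac{7 \left(-5 + A\right)}{2 A}$)
$M{\left(5,-7 \right)} \left(-2\right) + c{\left(- \frac{6}{6} \right)} = 5 \left(-2\right) + \frac{7 \left(5 - - \frac{6}{6}\right)}{2 \left(- \frac{6}{6}\right)} = -10 + \frac{7 \left(5 - \left(-6\right) \frac{1}{6}\right)}{2 \left(\left(-6\right) \frac{1}{6}\right)} = -10 + \frac{7 \left(5 - -1\right)}{2 \left(-1\right)} = -10 + \frac{7}{2} \left(-1\right) \left(5 + 1\right) = -10 + \frac{7}{2} \left(-1\right) 6 = -10 - 21 = -31$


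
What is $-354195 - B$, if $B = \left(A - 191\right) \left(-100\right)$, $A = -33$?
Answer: $-376595$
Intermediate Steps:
$B = 22400$ ($B = \left(-33 - 191\right) \left(-100\right) = \left(-224\right) \left(-100\right) = 22400$)
$-354195 - B = -354195 - 22400 = -376595$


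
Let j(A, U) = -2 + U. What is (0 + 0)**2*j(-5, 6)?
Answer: 0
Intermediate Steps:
(0 + 0)**2*j(-5, 6) = (0 + 0)**2*(-2 + 6) = 0**2*4 = 0*4 = 0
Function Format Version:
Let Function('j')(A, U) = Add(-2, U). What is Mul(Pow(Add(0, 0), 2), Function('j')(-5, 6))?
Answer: 0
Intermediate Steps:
Mul(Pow(Add(0, 0), 2), Function('j')(-5, 6)) = Mul(Pow(Add(0, 0), 2), Add(-2, 6)) = Mul(Pow(0, 2), 4) = Mul(0, 4) = 0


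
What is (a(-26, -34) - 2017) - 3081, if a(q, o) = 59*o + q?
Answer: -7130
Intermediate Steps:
a(q, o) = q + 59*o
(a(-26, -34) - 2017) - 3081 = ((-26 + 59*(-34)) - 2017) - 3081 = ((-26 - 2006) - 2017) - 3081 = (-2032 - 2017) - 3081 = -4049 - 3081 = -7130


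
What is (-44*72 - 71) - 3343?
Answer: -6582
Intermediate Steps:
(-44*72 - 71) - 3343 = (-3168 - 71) - 3343 = -3239 - 3343 = -6582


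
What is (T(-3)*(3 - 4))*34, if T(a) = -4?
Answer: 136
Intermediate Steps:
(T(-3)*(3 - 4))*34 = -4*(3 - 4)*34 = -4*(-1)*34 = 4*34 = 136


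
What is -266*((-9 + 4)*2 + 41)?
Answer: -8246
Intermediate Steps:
-266*((-9 + 4)*2 + 41) = -266*(-5*2 + 41) = -266*(-10 + 41) = -266*31 = -8246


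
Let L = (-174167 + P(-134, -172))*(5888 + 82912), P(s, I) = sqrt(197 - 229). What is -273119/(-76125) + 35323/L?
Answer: 1401319103290301443/390582437126796000 - 35323*I*sqrt(2)/673417995046200 ≈ 3.5878 - 7.418e-11*I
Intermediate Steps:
P(s, I) = 4*I*sqrt(2) (P(s, I) = sqrt(-32) = 4*I*sqrt(2))
L = -15466029600 + 355200*I*sqrt(2) (L = (-174167 + 4*I*sqrt(2))*(5888 + 82912) = (-174167 + 4*I*sqrt(2))*88800 = -15466029600 + 355200*I*sqrt(2) ≈ -1.5466e+10 + 5.0233e+5*I)
-273119/(-76125) + 35323/L = -273119/(-76125) + 35323/(-15466029600 + 355200*I*sqrt(2)) = -273119*(-1/76125) + 35323/(-15466029600 + 355200*I*sqrt(2)) = 39017/10875 + 35323/(-15466029600 + 355200*I*sqrt(2))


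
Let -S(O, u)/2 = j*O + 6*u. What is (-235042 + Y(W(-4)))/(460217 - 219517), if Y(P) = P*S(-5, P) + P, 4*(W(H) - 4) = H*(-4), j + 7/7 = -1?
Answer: -117981/120350 ≈ -0.98032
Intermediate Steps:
j = -2 (j = -1 - 1 = -2)
S(O, u) = -12*u + 4*O (S(O, u) = -2*(-2*O + 6*u) = -12*u + 4*O)
W(H) = 4 - H (W(H) = 4 + (H*(-4))/4 = 4 + (-4*H)/4 = 4 - H)
Y(P) = P + P*(-20 - 12*P) (Y(P) = P*(-12*P + 4*(-5)) + P = P*(-12*P - 20) + P = P*(-20 - 12*P) + P = P + P*(-20 - 12*P))
(-235042 + Y(W(-4)))/(460217 - 219517) = (-235042 - (4 - 1*(-4))*(19 + 12*(4 - 1*(-4))))/(460217 - 219517) = (-235042 - (4 + 4)*(19 + 12*(4 + 4)))/240700 = (-235042 - 1*8*(19 + 12*8))*(1/240700) = (-235042 - 1*8*(19 + 96))*(1/240700) = (-235042 - 1*8*115)*(1/240700) = (-235042 - 920)*(1/240700) = -235962*1/240700 = -117981/120350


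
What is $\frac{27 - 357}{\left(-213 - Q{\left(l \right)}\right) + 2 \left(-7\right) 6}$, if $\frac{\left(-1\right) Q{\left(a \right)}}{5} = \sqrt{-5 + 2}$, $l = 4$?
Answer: $\frac{16335}{14714} + \frac{275 i \sqrt{3}}{14714} \approx 1.1102 + 0.032371 i$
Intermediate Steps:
$Q{\left(a \right)} = - 5 i \sqrt{3}$ ($Q{\left(a \right)} = - 5 \sqrt{-5 + 2} = - 5 \sqrt{-3} = - 5 i \sqrt{3}$)
$\frac{27 - 357}{\left(-213 - Q{\left(l \right)}\right) + 2 \left(-7\right) 6} = \frac{27 - 357}{\left(-213 - - 5 i \sqrt{3}\right) + 2 \left(-7\right) 6} = - \frac{330}{\left(-213 + 5 i \sqrt{3}\right) - 84} = - \frac{330}{-297 + 5 i \sqrt{3}}$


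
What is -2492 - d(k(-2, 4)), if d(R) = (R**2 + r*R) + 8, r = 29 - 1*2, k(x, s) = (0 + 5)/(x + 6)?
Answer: -40565/16 ≈ -2535.3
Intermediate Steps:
k(x, s) = 5/(6 + x)
r = 27 (r = 29 - 2 = 27)
d(R) = 8 + R**2 + 27*R (d(R) = (R**2 + 27*R) + 8 = 8 + R**2 + 27*R)
-2492 - d(k(-2, 4)) = -2492 - (8 + (5/(6 - 2))**2 + 27*(5/(6 - 2))) = -2492 - (8 + (5/4)**2 + 27*(5/4)) = -2492 - (8 + 25/16 + 135/4) = -2492 - 1*693/16 = -2492 - 693/16 = -40565/16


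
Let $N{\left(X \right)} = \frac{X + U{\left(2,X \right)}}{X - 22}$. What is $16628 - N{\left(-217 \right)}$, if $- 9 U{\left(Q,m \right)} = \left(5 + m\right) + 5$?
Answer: $\frac{3973898}{239} \approx 16627.0$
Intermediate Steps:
$U{\left(Q,m \right)} = - \frac{10}{9} - \frac{m}{9}$ ($U{\left(Q,m \right)} = - \frac{\left(5 + m\right) + 5}{9} = - \frac{10 + m}{9} = - \frac{10}{9} - \frac{m}{9}$)
$N{\left(X \right)} = \frac{- \frac{10}{9} + \frac{8 X}{9}}{-22 + X}$ ($N{\left(X \right)} = \frac{X - \left(\frac{10}{9} + \frac{X}{9}\right)}{X - 22} = \frac{- \frac{10}{9} + \frac{8 X}{9}}{-22 + X}$)
$16628 - N{\left(-217 \right)} = 16628 - \frac{2 \left(-5 + 4 \left(-217\right)\right)}{9 \left(-22 - 217\right)} = 16628 - \frac{2 \left(-5 - 868\right)}{9 \left(-239\right)} = 16628 - \frac{2}{9} \left(- \frac{1}{239}\right) \left(-873\right) = 16628 - \frac{194}{239} = \frac{3973898}{239}$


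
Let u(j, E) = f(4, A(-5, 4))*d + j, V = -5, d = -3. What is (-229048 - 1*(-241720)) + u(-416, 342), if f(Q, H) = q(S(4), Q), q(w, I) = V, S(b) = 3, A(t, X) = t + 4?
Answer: 12271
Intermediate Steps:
A(t, X) = 4 + t
q(w, I) = -5
f(Q, H) = -5
u(j, E) = 15 + j (u(j, E) = -5*(-3) + j = 15 + j)
(-229048 - 1*(-241720)) + u(-416, 342) = (-229048 - 1*(-241720)) + (15 - 416) = (-229048 + 241720) - 401 = 12672 - 401 = 12271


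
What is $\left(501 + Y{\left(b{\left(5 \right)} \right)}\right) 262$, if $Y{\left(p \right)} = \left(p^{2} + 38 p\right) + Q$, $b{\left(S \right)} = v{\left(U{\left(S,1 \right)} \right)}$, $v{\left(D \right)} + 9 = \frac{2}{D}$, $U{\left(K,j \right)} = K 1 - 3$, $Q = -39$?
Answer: $58164$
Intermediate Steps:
$U{\left(K,j \right)} = -3 + K$ ($U{\left(K,j \right)} = K - 3 = -3 + K$)
$v{\left(D \right)} = -9 + \frac{2}{D}$
$b{\left(S \right)} = -9 + \frac{2}{-3 + S}$
$Y{\left(p \right)} = -39 + p^{2} + 38 p$ ($Y{\left(p \right)} = \left(p^{2} + 38 p\right) - 39 = -39 + p^{2} + 38 p$)
$\left(501 + Y{\left(b{\left(5 \right)} \right)}\right) 262 = \left(501 + \left(-39 + \left(\frac{29 - 45}{-3 + 5}\right)^{2} + 38 \frac{29 - 45}{-3 + 5}\right)\right) 262 = \left(501 + \left(-39 + \left(\frac{29 - 45}{2}\right)^{2} + 38 \frac{29 - 45}{2}\right)\right) 262 = \left(501 + \left(-39 + \left(\frac{1}{2} \left(-16\right)\right)^{2} + 38 \cdot \frac{1}{2} \left(-16\right)\right)\right) 262 = \left(501 + \left(-39 + \left(-8\right)^{2} + 38 \left(-8\right)\right)\right) 262 = \left(501 - 279\right) 262 = 222 \cdot 262 = 58164$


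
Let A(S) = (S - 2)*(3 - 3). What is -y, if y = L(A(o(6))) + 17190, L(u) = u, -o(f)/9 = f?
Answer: -17190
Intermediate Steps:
o(f) = -9*f
A(S) = 0 (A(S) = (-2 + S)*0 = 0)
y = 17190 (y = 0 + 17190 = 17190)
-y = -1*17190 = -17190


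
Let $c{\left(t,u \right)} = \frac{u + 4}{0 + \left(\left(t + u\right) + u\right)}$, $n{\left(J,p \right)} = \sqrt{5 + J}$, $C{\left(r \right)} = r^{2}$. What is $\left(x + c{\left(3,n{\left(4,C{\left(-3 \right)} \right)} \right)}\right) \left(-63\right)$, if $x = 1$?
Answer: $-112$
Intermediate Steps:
$c{\left(t,u \right)} = \frac{4 + u}{t + 2 u}$ ($c{\left(t,u \right)} = \frac{4 + u}{0 + \left(t + 2 u\right)} = \frac{4 + u}{t + 2 u}$)
$\left(x + c{\left(3,n{\left(4,C{\left(-3 \right)} \right)} \right)}\right) \left(-63\right) = \left(1 + \frac{4 + \sqrt{5 + 4}}{3 + 2 \sqrt{5 + 4}}\right) \left(-63\right) = \left(1 + \frac{4 + \sqrt{9}}{3 + 2 \sqrt{9}}\right) \left(-63\right) = \left(1 + \frac{4 + 3}{3 + 2 \cdot 3}\right) \left(-63\right) = \left(1 + \frac{1}{3 + 6} \cdot 7\right) \left(-63\right) = \left(1 + \frac{1}{9} \cdot 7\right) \left(-63\right) = \left(1 + \frac{7}{9}\right) \left(-63\right) = \frac{16}{9} \left(-63\right) = -112$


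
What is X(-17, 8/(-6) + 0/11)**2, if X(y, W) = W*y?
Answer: 4624/9 ≈ 513.78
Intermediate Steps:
X(-17, 8/(-6) + 0/11)**2 = ((8/(-6) + 0/11)*(-17))**2 = ((8*(-1/6) + 0*(1/11))*(-17))**2 = ((-4/3 + 0)*(-17))**2 = (-4/3*(-17))**2 = (68/3)**2 = 4624/9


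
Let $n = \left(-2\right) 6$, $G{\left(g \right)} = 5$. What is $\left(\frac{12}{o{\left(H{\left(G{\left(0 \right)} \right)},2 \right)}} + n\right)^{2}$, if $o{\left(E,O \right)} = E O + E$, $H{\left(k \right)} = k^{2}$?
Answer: $\frac{87616}{625} \approx 140.19$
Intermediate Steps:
$o{\left(E,O \right)} = E + E O$
$n = -12$
$\left(\frac{12}{o{\left(H{\left(G{\left(0 \right)} \right)},2 \right)}} + n\right)^{2} = \left(\frac{12}{5^{2} \left(1 + 2\right)} - 12\right)^{2} = \left(\frac{12}{25 \cdot 3} - 12\right)^{2} = \left(\frac{12}{75} - 12\right)^{2} = \left(12 \cdot \frac{1}{75} - 12\right)^{2} = \left(\frac{4}{25} - 12\right)^{2} = \left(- \frac{296}{25}\right)^{2} = \frac{87616}{625}$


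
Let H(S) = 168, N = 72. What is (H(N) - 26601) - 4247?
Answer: -30680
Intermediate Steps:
(H(N) - 26601) - 4247 = (168 - 26601) - 4247 = -26433 - 4247 = -30680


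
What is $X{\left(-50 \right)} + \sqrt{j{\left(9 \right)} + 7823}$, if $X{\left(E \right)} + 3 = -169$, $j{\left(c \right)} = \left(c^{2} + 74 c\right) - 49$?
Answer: $-172 + \sqrt{8521} \approx -79.691$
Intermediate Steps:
$j{\left(c \right)} = -49 + c^{2} + 74 c$
$X{\left(E \right)} = -172$ ($X{\left(E \right)} = -3 - 169 = -172$)
$X{\left(-50 \right)} + \sqrt{j{\left(9 \right)} + 7823} = -172 + \sqrt{\left(-49 + 9^{2} + 74 \cdot 9\right) + 7823} = -172 + \sqrt{\left(-49 + 81 + 666\right) + 7823} = -172 + \sqrt{698 + 7823} = -172 + \sqrt{8521}$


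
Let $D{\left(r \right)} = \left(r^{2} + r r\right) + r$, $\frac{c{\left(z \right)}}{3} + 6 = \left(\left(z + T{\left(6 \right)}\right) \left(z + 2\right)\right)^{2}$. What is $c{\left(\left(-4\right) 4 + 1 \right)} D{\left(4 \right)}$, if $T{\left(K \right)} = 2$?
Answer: $3083940$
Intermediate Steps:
$c{\left(z \right)} = -18 + 3 \left(2 + z\right)^{4}$ ($c{\left(z \right)} = -18 + 3 \left(\left(z + 2\right) \left(z + 2\right)\right)^{2} = -18 + 3 \left(\left(2 + z\right) \left(2 + z\right)\right)^{2} = -18 + 3 \left(\left(2 + z\right)^{2}\right)^{2} = -18 + 3 \left(2 + z\right)^{4}$)
$D{\left(r \right)} = r + 2 r^{2}$ ($D{\left(r \right)} = \left(r^{2} + r^{2}\right) + r = 2 r^{2} + r = r + 2 r^{2}$)
$c{\left(\left(-4\right) 4 + 1 \right)} D{\left(4 \right)} = \left(-18 + 3 \left(2 + \left(\left(-4\right) 4 + 1\right)\right)^{4}\right) 4 \left(1 + 2 \cdot 4\right) = \left(-18 + 3 \left(2 + \left(-16 + 1\right)\right)^{4}\right) 4 \left(1 + 8\right) = \left(-18 + 3 \left(2 - 15\right)^{4}\right) 4 \cdot 9 = \left(-18 + 3 \left(-13\right)^{4}\right) 36 = \left(-18 + 3 \cdot 28561\right) 36 = \left(-18 + 85683\right) 36 = 85665 \cdot 36 = 3083940$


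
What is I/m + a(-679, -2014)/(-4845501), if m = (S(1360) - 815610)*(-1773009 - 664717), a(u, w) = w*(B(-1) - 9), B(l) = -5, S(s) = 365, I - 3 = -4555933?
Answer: -5605722529457345/962967701406551787 ≈ -0.0058213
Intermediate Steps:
I = -4555930 (I = 3 - 4555933 = -4555930)
a(u, w) = -14*w (a(u, w) = w*(-5 - 9) = w*(-14) = -14*w)
m = 1987343932870 (m = (365 - 815610)*(-1773009 - 664717) = -815245*(-2437726) = 1987343932870)
I/m + a(-679, -2014)/(-4845501) = -4555930/1987343932870 - 14*(-2014)/(-4845501) = -4555930*1/1987343932870 + 28196*(-1/4845501) = -455593/198734393287 - 28196/4845501 = -5605722529457345/962967701406551787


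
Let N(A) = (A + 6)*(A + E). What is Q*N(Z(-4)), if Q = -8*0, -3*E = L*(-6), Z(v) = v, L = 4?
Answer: 0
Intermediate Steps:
E = 8 (E = -4*(-6)/3 = -⅓*(-24) = 8)
N(A) = (6 + A)*(8 + A) (N(A) = (A + 6)*(A + 8) = (6 + A)*(8 + A))
Q = 0
Q*N(Z(-4)) = 0*(48 + (-4)² + 14*(-4)) = 0*(48 + 16 - 56) = 0*8 = 0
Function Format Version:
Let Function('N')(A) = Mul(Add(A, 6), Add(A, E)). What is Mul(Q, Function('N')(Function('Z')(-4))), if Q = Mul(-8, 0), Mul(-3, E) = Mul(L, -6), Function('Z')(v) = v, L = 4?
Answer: 0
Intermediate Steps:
E = 8 (E = Mul(Rational(-1, 3), Mul(4, -6)) = Mul(Rational(-1, 3), -24) = 8)
Function('N')(A) = Mul(Add(6, A), Add(8, A)) (Function('N')(A) = Mul(Add(A, 6), Add(A, 8)) = Mul(Add(6, A), Add(8, A)))
Q = 0
Mul(Q, Function('N')(Function('Z')(-4))) = Mul(0, Add(48, Pow(-4, 2), Mul(14, -4))) = Mul(0, Add(48, 16, -56)) = Mul(0, 8) = 0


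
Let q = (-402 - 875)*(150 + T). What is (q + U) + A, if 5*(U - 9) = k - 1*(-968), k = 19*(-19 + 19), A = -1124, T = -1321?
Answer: 7472228/5 ≈ 1.4944e+6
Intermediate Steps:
k = 0 (k = 19*0 = 0)
U = 1013/5 (U = 9 + (0 - 1*(-968))/5 = 9 + (0 + 968)/5 = 9 + (1/5)*968 = 9 + 968/5 = 1013/5 ≈ 202.60)
q = 1495367 (q = (-402 - 875)*(150 - 1321) = -1277*(-1171) = 1495367)
(q + U) + A = (1495367 + 1013/5) - 1124 = 7477848/5 - 1124 = 7472228/5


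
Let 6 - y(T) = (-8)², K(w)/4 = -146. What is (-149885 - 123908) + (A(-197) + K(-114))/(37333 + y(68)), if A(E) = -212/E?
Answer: -2010510027611/7343175 ≈ -2.7379e+5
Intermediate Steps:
K(w) = -584 (K(w) = 4*(-146) = -584)
y(T) = -58 (y(T) = 6 - 1*(-8)² = 6 - 1*64 = 6 - 64 = -58)
(-149885 - 123908) + (A(-197) + K(-114))/(37333 + y(68)) = (-149885 - 123908) + (-212/(-197) - 584)/(37333 - 58) = -273793 + (-212*(-1/197) - 584)/37275 = -273793 + (212/197 - 584)*(1/37275) = -273793 - 114836/197*1/37275 = -273793 - 114836/7343175 = -2010510027611/7343175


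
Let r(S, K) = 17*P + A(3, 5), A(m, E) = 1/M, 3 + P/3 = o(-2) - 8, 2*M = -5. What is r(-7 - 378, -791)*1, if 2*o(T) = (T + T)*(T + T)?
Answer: -767/5 ≈ -153.40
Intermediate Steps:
M = -5/2 (M = (½)*(-5) = -5/2 ≈ -2.5000)
o(T) = 2*T² (o(T) = ((T + T)*(T + T))/2 = ((2*T)*(2*T))/2 = (4*T²)/2 = 2*T²)
P = -9 (P = -9 + 3*(2*(-2)² - 8) = -9 + 3*(2*4 - 8) = -9 + 3*(8 - 8) = -9 + 3*0 = -9 + 0 = -9)
A(m, E) = -⅖ (A(m, E) = 1/(-5/2) = -⅖)
r(S, K) = -767/5 (r(S, K) = 17*(-9) - ⅖ = -153 - ⅖ = -767/5)
r(-7 - 378, -791)*1 = -767/5*1 = -767/5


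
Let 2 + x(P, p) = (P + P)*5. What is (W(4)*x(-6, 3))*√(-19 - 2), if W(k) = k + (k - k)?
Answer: -248*I*√21 ≈ -1136.5*I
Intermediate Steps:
x(P, p) = -2 + 10*P (x(P, p) = -2 + (P + P)*5 = -2 + (2*P)*5 = -2 + 10*P)
W(k) = k (W(k) = k + 0 = k)
(W(4)*x(-6, 3))*√(-19 - 2) = (4*(-2 + 10*(-6)))*√(-19 - 2) = (4*(-2 - 60))*√(-21) = (4*(-62))*(I*√21) = -248*I*√21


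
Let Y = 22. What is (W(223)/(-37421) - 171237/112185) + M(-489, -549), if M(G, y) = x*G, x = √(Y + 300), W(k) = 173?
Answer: -2142422594/1399358295 - 489*√322 ≈ -8776.3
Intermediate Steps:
x = √322 (x = √(22 + 300) = √322 ≈ 17.944)
M(G, y) = G*√322 (M(G, y) = √322*G = G*√322)
(W(223)/(-37421) - 171237/112185) + M(-489, -549) = (173/(-37421) - 171237/112185) - 489*√322 = (173*(-1/37421) - 171237*1/112185) - 489*√322 = (-173/37421 - 57079/37395) - 489*√322 = -2142422594/1399358295 - 489*√322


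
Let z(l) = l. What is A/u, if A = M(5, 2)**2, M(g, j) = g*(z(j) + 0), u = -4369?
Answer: -100/4369 ≈ -0.022889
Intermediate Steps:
M(g, j) = g*j (M(g, j) = g*(j + 0) = g*j)
A = 100 (A = (5*2)**2 = 10**2 = 100)
A/u = 100/(-4369) = 100*(-1/4369) = -100/4369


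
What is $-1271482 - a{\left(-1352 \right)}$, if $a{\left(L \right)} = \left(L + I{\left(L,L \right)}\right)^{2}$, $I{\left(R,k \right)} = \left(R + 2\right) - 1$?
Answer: $-8577691$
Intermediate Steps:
$I{\left(R,k \right)} = 1 + R$ ($I{\left(R,k \right)} = \left(2 + R\right) - 1 = 1 + R$)
$a{\left(L \right)} = \left(1 + 2 L\right)^{2}$ ($a{\left(L \right)} = \left(L + \left(1 + L\right)\right)^{2} = \left(1 + 2 L\right)^{2}$)
$-1271482 - a{\left(-1352 \right)} = -1271482 - \left(1 + 2 \left(-1352\right)\right)^{2} = -1271482 - \left(1 - 2704\right)^{2} = -1271482 - \left(-2703\right)^{2} = -1271482 - 7306209 = -8577691$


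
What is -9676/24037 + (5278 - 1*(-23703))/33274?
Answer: 374657073/799807138 ≈ 0.46843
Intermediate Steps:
-9676/24037 + (5278 - 1*(-23703))/33274 = -9676*1/24037 + (5278 + 23703)*(1/33274) = -9676/24037 + 28981*(1/33274) = -9676/24037 + 28981/33274 = 374657073/799807138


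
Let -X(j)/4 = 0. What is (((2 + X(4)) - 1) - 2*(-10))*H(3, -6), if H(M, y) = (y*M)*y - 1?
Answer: 2247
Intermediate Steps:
H(M, y) = -1 + M*y² (H(M, y) = (M*y)*y - 1 = M*y² - 1 = -1 + M*y²)
X(j) = 0 (X(j) = -4*0 = 0)
(((2 + X(4)) - 1) - 2*(-10))*H(3, -6) = (((2 + 0) - 1) - 2*(-10))*(-1 + 3*(-6)²) = ((2 - 1) + 20)*(-1 + 3*36) = (1 + 20)*(-1 + 108) = 21*107 = 2247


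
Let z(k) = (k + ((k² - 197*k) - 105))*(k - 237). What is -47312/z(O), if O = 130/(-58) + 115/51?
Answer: -153064976507568/82535950478255 ≈ -1.8545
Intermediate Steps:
O = 20/1479 (O = 130*(-1/58) + 115*(1/51) = -65/29 + 115/51 = 20/1479 ≈ 0.013523)
z(k) = (-237 + k)*(-105 + k² - 196*k) (z(k) = (k + (-105 + k² - 197*k))*(-237 + k) = (-105 + k² - 196*k)*(-237 + k) = (-237 + k)*(-105 + k² - 196*k))
-47312/z(O) = -47312/(24885 + (20/1479)³ - 433*(20/1479)² + 46347*(20/1479)) = -47312/(24885 + 8000/3235225239 - 433*400/2187441 + 308980/493) = -47312/(24885 + 8000/3235225239 - 173200/2187441 + 308980/493) = -47312/82535950478255/3235225239 = -47312*3235225239/82535950478255 = -153064976507568/82535950478255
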